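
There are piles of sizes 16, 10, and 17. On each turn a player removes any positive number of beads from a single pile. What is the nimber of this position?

11

Nim-sum: 16 XOR 10 XOR 17 = 11.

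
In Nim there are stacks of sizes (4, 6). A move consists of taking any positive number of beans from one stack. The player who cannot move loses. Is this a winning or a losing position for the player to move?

Compute the nim-sum pairwise:
4 ^ 6 = 2
The nim-sum is 2 ≠ 0, so this is an N-position: the player to move can win.

Winning position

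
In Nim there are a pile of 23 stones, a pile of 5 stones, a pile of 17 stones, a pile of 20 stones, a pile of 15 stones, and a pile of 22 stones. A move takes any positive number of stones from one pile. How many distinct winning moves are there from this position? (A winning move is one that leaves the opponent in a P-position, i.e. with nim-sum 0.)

1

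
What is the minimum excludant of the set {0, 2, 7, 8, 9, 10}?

1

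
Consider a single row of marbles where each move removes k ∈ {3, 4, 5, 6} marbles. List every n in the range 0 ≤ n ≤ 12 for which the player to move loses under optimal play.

0, 1, 2, 9, 10, 11

Compute g(0), g(1), … for moves {3, 4, 5, 6}:
k:     0  1  2  3  4  5  6  7  8  9 10 11 12
g(k):  0  0  0  1  1  1  2  2  2  0  0  0  1
The P-positions (g = 0) in 0..12 are 0, 1, 2, 9, 10, 11.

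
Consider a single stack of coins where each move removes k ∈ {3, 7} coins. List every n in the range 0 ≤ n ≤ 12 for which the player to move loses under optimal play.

0, 1, 2, 6, 10, 11, 12

Build the Grundy sequence with g(k) = mex{g(k−s) : s ∈ {3, 7}, s ≤ k}:
k:     0  1  2  3  4  5  6  7  8  9 10 11 12
g(k):  0  0  0  1  1  1  0  2  2  1  0  0  0
The P-positions (g = 0) in 0..12 are 0, 1, 2, 6, 10, 11, 12.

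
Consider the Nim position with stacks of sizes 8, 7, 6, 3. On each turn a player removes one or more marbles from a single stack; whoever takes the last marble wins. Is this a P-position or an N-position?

N-position

Compute the nim-sum pairwise:
8 ⊕ 7 = 15
15 ⊕ 6 = 9
9 ⊕ 3 = 10
The nim-sum is 10 ≠ 0, so this is an N-position: the player to move can win.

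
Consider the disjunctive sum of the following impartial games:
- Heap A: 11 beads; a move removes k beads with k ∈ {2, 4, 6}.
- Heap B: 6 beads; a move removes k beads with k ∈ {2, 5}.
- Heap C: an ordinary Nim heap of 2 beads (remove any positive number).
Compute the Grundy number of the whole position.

2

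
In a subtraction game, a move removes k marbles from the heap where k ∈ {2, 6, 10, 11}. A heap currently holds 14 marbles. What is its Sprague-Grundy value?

Compute g(0), g(1), … for moves {2, 6, 10, 11}:
k:     0  1  2  3  4  5  6  7  8  9 10 11 12 13 14
g(k):  0  0  1  1  0  0  1  1  0  0  1  1  2  0  3
So g(14) = 3.

3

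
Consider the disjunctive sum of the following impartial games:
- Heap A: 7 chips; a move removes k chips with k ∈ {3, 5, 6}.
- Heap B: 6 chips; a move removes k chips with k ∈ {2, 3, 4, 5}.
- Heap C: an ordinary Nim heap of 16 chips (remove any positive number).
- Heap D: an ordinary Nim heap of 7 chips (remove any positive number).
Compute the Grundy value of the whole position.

22

Build the Grundy sequence for heap A with g(k) = mex{g(k−s) : s ∈ {3, 5, 6}, s ≤ k}:
k:     0  1  2  3  4  5  6  7
g(k):  0  0  0  1  1  1  2  2
So g(7) = 2.
For heap B, compute g(0), g(1), … with moves {2, 3, 4, 5}:
g(0) = mex{} = 0
g(1) = mex{} = 0
g(2) = mex{0} = 1
g(3) = mex{0} = 1
g(4) = mex{0,1} = 2
g(5) = mex{0,1} = 2
g(6) = mex{0,1,2} = 3
So g(6) = 3.
Heap C is a plain Nim heap of size 16, so its Grundy value is 16.
Heap D is a plain Nim heap of size 7, so its Grundy value is 7.
The value of a disjunctive sum is the nim-sum of the parts.
Combined value = 2 XOR 3 XOR 16 XOR 7 = 22.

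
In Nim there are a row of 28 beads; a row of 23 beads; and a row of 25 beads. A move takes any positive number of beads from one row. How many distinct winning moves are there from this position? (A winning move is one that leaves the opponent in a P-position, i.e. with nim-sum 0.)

Bitwise XOR of the heap sizes:
  11100  (28)
  10111  (23)
  11001  (25)
  -----
  10010  (18)
The overall nim-sum is X = 18. A row of size p has a winning move iff p XOR X < p (reduce it to p XOR X).
  28: 28 XOR 18 = 14 < 28 — winning move (to 14).
  23: 23 XOR 18 = 5 < 23 — winning move (to 5).
  25: 25 XOR 18 = 11 < 25 — winning move (to 11).
That gives 3 winning moves.

3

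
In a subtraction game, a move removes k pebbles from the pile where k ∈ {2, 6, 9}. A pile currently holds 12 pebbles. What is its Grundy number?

Grundy values for subtraction set {2, 6, 9}:
k:     0  1  2  3  4  5  6  7  8  9 10 11 12
g(k):  0  0  1  1  0  0  1  1  0  2  1  3  0
So g(12) = 0.

0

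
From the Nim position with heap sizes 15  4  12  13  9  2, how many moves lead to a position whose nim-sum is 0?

3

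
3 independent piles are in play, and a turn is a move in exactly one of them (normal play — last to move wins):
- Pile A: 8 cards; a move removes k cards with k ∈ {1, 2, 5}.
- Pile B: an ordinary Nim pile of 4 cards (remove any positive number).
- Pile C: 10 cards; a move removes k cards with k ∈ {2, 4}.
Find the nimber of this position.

Build the Grundy sequence for pile A with g(k) = mex{g(k−s) : s ∈ {1, 2, 5}, s ≤ k}:
g(0) = mex{} = 0
g(1) = mex{0} = 1
g(2) = mex{0,1} = 2
g(3) = mex{1,2} = 0
g(4) = mex{0,2} = 1
g(5) = mex{0,1} = 2
g(6) = mex{1,2} = 0
g(7) = mex{0,2} = 1
g(8) = mex{0,1} = 2
So g(8) = 2.
Pile B is a plain Nim pile of size 4, so its Grundy value is 4.
Build the Grundy sequence for pile C with g(k) = mex{g(k−s) : s ∈ {2, 4}, s ≤ k}:
k:     0  1  2  3  4  5  6  7  8  9 10
g(k):  0  0  1  1  2  2  0  0  1  1  2
So g(10) = 2.
By the Sprague-Grundy theorem, the Grundy value of a sum of independent games is the XOR of the component values.
Combined value = 2 ⊕ 4 ⊕ 2 = 4.

4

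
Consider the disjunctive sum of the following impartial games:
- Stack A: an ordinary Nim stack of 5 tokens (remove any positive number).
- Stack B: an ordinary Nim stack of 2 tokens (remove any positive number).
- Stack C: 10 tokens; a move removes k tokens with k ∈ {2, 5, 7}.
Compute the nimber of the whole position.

7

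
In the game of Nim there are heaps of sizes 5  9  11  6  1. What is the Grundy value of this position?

Bitwise XOR of the heap sizes:
  0101  (5)
  1001  (9)
  1011  (11)
  0110  (6)
  0001  (1)
  ----
  0000  (0)

0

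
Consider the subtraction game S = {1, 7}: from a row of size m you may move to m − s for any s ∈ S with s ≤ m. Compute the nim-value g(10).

0

Compute g(0), g(1), … for moves {1, 7}:
k:     0  1  2  3  4  5  6  7  8  9 10
g(k):  0  1  0  1  0  1  0  1  0  1  0
So g(10) = 0.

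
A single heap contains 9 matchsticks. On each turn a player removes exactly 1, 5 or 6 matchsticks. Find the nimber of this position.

3

Grundy values for subtraction set {1, 5, 6}:
g(0) = mex{} = 0
g(1) = mex{0} = 1
g(2) = mex{1} = 0
g(3) = mex{0} = 1
g(4) = mex{1} = 0
g(5) = mex{0} = 1
g(6) = mex{0,1} = 2
g(7) = mex{0,1,2} = 3
g(8) = mex{0,1,3} = 2
g(9) = mex{0,1,2} = 3
So g(9) = 3.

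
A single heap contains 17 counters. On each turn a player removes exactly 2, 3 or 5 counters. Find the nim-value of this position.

1

Grundy values for subtraction set {2, 3, 5}:
k:     0  1  2  3  4  5  6  7  8  9 10 11 12 13 14 15 16 17
g(k):  0  0  1  1  2  2  3  0  0  1  1  2  2  3  0  0  1  1
So g(17) = 1.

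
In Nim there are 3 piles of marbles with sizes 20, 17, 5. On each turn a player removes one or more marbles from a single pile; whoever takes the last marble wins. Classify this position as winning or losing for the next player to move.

Losing position

Nim-sum: 20 ⊕ 17 ⊕ 5 = 0.
The nim-sum is 0, so this is a P-position: the player to move is in a losing position under optimal play.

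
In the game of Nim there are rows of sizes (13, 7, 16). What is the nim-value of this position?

26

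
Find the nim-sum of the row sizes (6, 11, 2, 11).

4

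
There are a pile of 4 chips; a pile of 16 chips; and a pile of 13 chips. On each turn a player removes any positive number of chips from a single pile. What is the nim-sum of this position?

25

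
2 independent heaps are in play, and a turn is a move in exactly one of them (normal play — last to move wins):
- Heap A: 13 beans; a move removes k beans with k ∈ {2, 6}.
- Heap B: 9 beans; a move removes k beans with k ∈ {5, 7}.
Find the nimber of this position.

Grundy values for heap A (subtraction set {2, 6}):
g(0) = mex{} = 0
g(1) = mex{} = 0
g(2) = mex{0} = 1
g(3) = mex{0} = 1
g(4) = mex{1} = 0
g(5) = mex{1} = 0
g(6) = mex{0} = 1
g(7) = mex{0} = 1
g(8) = mex{1} = 0
g(9) = mex{1} = 0
g(10) = mex{0} = 1
g(11) = mex{0} = 1
g(12) = mex{1} = 0
g(13) = mex{1} = 0
So g(13) = 0.
Grundy values for heap B (subtraction set {5, 7}):
g(0) = mex{} = 0
g(1) = mex{} = 0
g(2) = mex{} = 0
g(3) = mex{} = 0
g(4) = mex{} = 0
g(5) = mex{0} = 1
g(6) = mex{0} = 1
g(7) = mex{0} = 1
g(8) = mex{0} = 1
g(9) = mex{0} = 1
So g(9) = 1.
The value of a disjunctive sum is the nim-sum of the parts.
Combined value = 0 XOR 1 = 1.

1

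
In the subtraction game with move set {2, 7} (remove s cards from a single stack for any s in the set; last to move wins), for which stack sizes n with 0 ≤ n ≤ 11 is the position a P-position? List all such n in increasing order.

0, 1, 4, 5, 9, 10

Build the Grundy sequence with g(k) = mex{g(k−s) : s ∈ {2, 7}, s ≤ k}:
g(0) = mex{} = 0
g(1) = mex{} = 0
g(2) = mex{0} = 1
g(3) = mex{0} = 1
g(4) = mex{1} = 0
g(5) = mex{1} = 0
g(6) = mex{0} = 1
g(7) = mex{0} = 1
g(8) = mex{0,1} = 2
g(9) = mex{1} = 0
g(10) = mex{1,2} = 0
g(11) = mex{0} = 1
The P-positions (g = 0) in 0..11 are 0, 1, 4, 5, 9, 10.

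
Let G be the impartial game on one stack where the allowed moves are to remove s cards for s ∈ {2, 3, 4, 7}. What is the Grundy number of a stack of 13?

Grundy values for subtraction set {2, 3, 4, 7}:
k:     0  1  2  3  4  5  6  7  8  9 10 11 12 13
g(k):  0  0  1  1  2  2  0  3  1  4  2  0  0  1
So g(13) = 1.

1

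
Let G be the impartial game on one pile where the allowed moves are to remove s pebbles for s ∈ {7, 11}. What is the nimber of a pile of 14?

Grundy values for subtraction set {7, 11}:
g(0) = mex{} = 0
g(1) = mex{} = 0
g(2) = mex{} = 0
g(3) = mex{} = 0
g(4) = mex{} = 0
g(5) = mex{} = 0
g(6) = mex{} = 0
g(7) = mex{0} = 1
g(8) = mex{0} = 1
g(9) = mex{0} = 1
g(10) = mex{0} = 1
g(11) = mex{0} = 1
g(12) = mex{0} = 1
g(13) = mex{0} = 1
g(14) = mex{0,1} = 2
So g(14) = 2.

2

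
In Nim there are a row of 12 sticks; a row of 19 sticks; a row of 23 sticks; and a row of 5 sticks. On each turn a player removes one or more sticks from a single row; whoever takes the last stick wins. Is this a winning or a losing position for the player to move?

In binary:
  01100  (12)
  10011  (19)
  10111  (23)
  00101  (5)
  -----
  01101  (13)
The nim-sum is 13 ≠ 0, so this is an N-position: the player to move can win.

Winning position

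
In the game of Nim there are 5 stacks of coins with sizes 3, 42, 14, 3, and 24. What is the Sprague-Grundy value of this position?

Bitwise XOR of the heap sizes:
  000011  (3)
  101010  (42)
  001110  (14)
  000011  (3)
  011000  (24)
  ------
  111100  (60)

60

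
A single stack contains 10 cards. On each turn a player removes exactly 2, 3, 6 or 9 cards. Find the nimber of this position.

3

Build the Grundy sequence with g(k) = mex{g(k−s) : s ∈ {2, 3, 6, 9}, s ≤ k}:
g(0) = mex{} = 0
g(1) = mex{} = 0
g(2) = mex{0} = 1
g(3) = mex{0} = 1
g(4) = mex{0,1} = 2
g(5) = mex{1} = 0
g(6) = mex{0,1,2} = 3
g(7) = mex{0,2} = 1
g(8) = mex{0,1,3} = 2
g(9) = mex{0,1,3} = 2
g(10) = mex{0,1,2} = 3
So g(10) = 3.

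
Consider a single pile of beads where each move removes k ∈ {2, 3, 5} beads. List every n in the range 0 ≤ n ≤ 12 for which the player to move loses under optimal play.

Grundy values for subtraction set {2, 3, 5}:
g(0) = mex{} = 0
g(1) = mex{} = 0
g(2) = mex{0} = 1
g(3) = mex{0} = 1
g(4) = mex{0,1} = 2
g(5) = mex{0,1} = 2
g(6) = mex{0,1,2} = 3
g(7) = mex{1,2} = 0
g(8) = mex{1,2,3} = 0
g(9) = mex{0,2,3} = 1
g(10) = mex{0,2} = 1
g(11) = mex{0,1,3} = 2
g(12) = mex{0,1} = 2
The P-positions (g = 0) in 0..12 are 0, 1, 7, 8.

0, 1, 7, 8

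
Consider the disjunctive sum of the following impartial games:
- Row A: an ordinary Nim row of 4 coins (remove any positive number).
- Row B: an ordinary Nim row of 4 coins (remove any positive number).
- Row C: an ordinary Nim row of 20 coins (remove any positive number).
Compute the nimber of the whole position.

20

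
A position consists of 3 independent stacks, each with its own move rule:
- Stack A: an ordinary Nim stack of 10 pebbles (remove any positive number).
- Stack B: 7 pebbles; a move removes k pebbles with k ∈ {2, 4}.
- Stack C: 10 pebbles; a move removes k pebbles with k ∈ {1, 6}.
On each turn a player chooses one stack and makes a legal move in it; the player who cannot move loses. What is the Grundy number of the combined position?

11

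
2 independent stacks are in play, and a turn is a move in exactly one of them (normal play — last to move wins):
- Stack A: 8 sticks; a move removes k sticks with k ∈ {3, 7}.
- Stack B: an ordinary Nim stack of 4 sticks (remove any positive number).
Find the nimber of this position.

For stack A, compute g(0), g(1), … with moves {3, 7}:
k:     0  1  2  3  4  5  6  7  8
g(k):  0  0  0  1  1  1  0  2  2
So g(8) = 2.
Stack B is a plain Nim stack of size 4, so its Grundy value is 4.
By the Sprague-Grundy theorem, the Grundy value of a sum of independent games is the XOR of the component values.
Combined value = 2 ⊕ 4 = 6.

6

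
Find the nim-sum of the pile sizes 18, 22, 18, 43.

Compute the nim-sum pairwise:
18 ⊕ 22 = 4
4 ⊕ 18 = 22
22 ⊕ 43 = 61

61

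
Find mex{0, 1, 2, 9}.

3

The values 0, 1, 2 are all present; 3 is the first non-negative integer missing from the set.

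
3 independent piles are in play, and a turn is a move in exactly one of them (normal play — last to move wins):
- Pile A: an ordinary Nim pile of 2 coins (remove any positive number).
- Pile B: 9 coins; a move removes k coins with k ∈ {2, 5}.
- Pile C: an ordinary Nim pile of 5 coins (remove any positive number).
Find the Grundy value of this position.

6

Pile A is a plain Nim pile of size 2, so its Grundy value is 2.
Grundy values for pile B (subtraction set {2, 5}):
g(0) = mex{} = 0
g(1) = mex{} = 0
g(2) = mex{0} = 1
g(3) = mex{0} = 1
g(4) = mex{1} = 0
g(5) = mex{0,1} = 2
g(6) = mex{0} = 1
g(7) = mex{1,2} = 0
g(8) = mex{1} = 0
g(9) = mex{0} = 1
So g(9) = 1.
Pile C is a plain Nim pile of size 5, so its Grundy value is 5.
The value of a disjunctive sum is the nim-sum of the parts.
Combined value = 2 ⊕ 1 ⊕ 5 = 6.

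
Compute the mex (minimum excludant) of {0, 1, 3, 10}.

2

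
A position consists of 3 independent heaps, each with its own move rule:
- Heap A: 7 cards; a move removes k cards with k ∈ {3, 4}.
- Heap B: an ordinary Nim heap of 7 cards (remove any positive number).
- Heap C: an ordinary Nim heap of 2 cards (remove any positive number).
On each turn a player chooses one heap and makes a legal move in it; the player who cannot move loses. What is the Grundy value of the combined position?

5

Grundy values for heap A (subtraction set {3, 4}):
g(0) = mex{} = 0
g(1) = mex{} = 0
g(2) = mex{} = 0
g(3) = mex{0} = 1
g(4) = mex{0} = 1
g(5) = mex{0} = 1
g(6) = mex{0,1} = 2
g(7) = mex{1} = 0
So g(7) = 0.
Heap B is a plain Nim heap of size 7, so its Grundy value is 7.
Heap C is a plain Nim heap of size 2, so its Grundy value is 2.
The value of a disjunctive sum is the nim-sum of the parts.
Combined value = 0 XOR 7 XOR 2 = 5.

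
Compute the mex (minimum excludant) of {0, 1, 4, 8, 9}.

2

The values 0, 1 are all present; 2 is the first non-negative integer missing from the set.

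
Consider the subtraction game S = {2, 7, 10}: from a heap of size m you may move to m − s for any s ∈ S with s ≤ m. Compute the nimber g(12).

2

Compute g(0), g(1), … for moves {2, 7, 10}:
g(0) = mex{} = 0
g(1) = mex{} = 0
g(2) = mex{0} = 1
g(3) = mex{0} = 1
g(4) = mex{1} = 0
g(5) = mex{1} = 0
g(6) = mex{0} = 1
g(7) = mex{0} = 1
g(8) = mex{0,1} = 2
g(9) = mex{1} = 0
g(10) = mex{0,1,2} = 3
g(11) = mex{0} = 1
g(12) = mex{0,1,3} = 2
So g(12) = 2.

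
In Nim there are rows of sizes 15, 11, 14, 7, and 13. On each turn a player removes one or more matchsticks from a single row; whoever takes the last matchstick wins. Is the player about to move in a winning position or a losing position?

Compute the nim-sum pairwise:
15 ^ 11 = 4
4 ^ 14 = 10
10 ^ 7 = 13
13 ^ 13 = 0
The nim-sum is 0, so this is a P-position: the player to move is in a losing position under optimal play.

Losing position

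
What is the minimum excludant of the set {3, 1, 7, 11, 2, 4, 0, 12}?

The values 0, 1, 2, 3, 4 are all present; 5 is the first non-negative integer missing from the set.

5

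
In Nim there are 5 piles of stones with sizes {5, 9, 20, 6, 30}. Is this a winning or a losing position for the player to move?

Losing position

Write each in binary and XOR column by column:
  00101  (5)
  01001  (9)
  10100  (20)
  00110  (6)
  11110  (30)
  -----
  00000  (0)
The nim-sum is 0, so this is a P-position: the player to move is in a losing position under optimal play.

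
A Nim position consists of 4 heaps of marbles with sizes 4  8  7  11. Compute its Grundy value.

0

Compute the nim-sum pairwise:
4 ^ 8 = 12
12 ^ 7 = 11
11 ^ 11 = 0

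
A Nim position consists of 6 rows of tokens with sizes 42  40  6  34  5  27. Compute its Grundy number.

56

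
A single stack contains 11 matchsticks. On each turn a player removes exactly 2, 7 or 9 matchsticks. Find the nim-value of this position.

3

Compute g(0), g(1), … for moves {2, 7, 9}:
g(0) = mex{} = 0
g(1) = mex{} = 0
g(2) = mex{0} = 1
g(3) = mex{0} = 1
g(4) = mex{1} = 0
g(5) = mex{1} = 0
g(6) = mex{0} = 1
g(7) = mex{0} = 1
g(8) = mex{0,1} = 2
g(9) = mex{0,1} = 2
g(10) = mex{0,1,2} = 3
g(11) = mex{0,1,2} = 3
So g(11) = 3.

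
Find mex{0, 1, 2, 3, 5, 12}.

4

The values 0, 1, 2, 3 are all present; 4 is the first non-negative integer missing from the set.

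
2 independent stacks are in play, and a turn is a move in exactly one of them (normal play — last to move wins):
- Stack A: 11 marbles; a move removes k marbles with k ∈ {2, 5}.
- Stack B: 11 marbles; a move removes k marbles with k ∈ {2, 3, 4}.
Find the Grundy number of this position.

Grundy values for stack A (subtraction set {2, 5}):
k:     0  1  2  3  4  5  6  7  8  9 10 11
g(k):  0  0  1  1  0  2  1  0  0  1  1  0
So g(11) = 0.
Build the Grundy sequence for stack B with g(k) = mex{g(k−s) : s ∈ {2, 3, 4}, s ≤ k}:
g(0) = mex{} = 0
g(1) = mex{} = 0
g(2) = mex{0} = 1
g(3) = mex{0} = 1
g(4) = mex{0,1} = 2
g(5) = mex{0,1} = 2
g(6) = mex{1,2} = 0
g(7) = mex{1,2} = 0
g(8) = mex{0,2} = 1
g(9) = mex{0,2} = 1
g(10) = mex{0,1} = 2
g(11) = mex{0,1} = 2
So g(11) = 2.
The value of a disjunctive sum is the nim-sum of the parts.
Combined value = 0 XOR 2 = 2.

2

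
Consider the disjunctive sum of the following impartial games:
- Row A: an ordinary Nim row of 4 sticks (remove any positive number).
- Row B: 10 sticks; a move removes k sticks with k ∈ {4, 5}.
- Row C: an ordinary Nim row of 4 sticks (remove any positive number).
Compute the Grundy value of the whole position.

Row A is a plain Nim row of size 4, so its Grundy value is 4.
Grundy values for row B (subtraction set {4, 5}):
k:     0  1  2  3  4  5  6  7  8  9 10
g(k):  0  0  0  0  1  1  1  1  2  0  0
So g(10) = 0.
Row C is a plain Nim row of size 4, so its Grundy value is 4.
The value of a disjunctive sum is the nim-sum of the parts.
Combined value = 4 ⊕ 0 ⊕ 4 = 0.

0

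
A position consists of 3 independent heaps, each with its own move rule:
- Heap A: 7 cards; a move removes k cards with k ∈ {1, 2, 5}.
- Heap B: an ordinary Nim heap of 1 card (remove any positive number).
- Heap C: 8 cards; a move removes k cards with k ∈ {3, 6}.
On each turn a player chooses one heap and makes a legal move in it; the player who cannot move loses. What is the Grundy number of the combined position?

2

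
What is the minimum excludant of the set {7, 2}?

0

0 is not in the set, so the mex is 0.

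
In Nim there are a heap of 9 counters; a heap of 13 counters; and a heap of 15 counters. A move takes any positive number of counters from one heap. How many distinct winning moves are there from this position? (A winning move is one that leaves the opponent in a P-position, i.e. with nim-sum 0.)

3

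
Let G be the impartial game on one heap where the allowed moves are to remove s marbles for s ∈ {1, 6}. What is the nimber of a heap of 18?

0

Compute g(0), g(1), … for moves {1, 6}:
k:     0  1  2  3  4  5  6  7  8  9 10 11 12 13 14 15 16 17 18
g(k):  0  1  0  1  0  1  2  0  1  0  1  0  1  2  0  1  0  1  0
So g(18) = 0.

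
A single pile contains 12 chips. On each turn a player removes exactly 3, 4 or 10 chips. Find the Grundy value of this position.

Build the Grundy sequence with g(k) = mex{g(k−s) : s ∈ {3, 4, 10}, s ≤ k}:
k:     0  1  2  3  4  5  6  7  8  9 10 11 12
g(k):  0  0  0  1  1  1  2  0  0  0  1  1  1
So g(12) = 1.

1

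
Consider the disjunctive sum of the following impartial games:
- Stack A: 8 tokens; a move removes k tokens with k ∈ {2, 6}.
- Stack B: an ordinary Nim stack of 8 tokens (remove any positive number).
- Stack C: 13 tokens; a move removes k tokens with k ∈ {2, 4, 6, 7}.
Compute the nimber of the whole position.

10

For stack A, compute g(0), g(1), … with moves {2, 6}:
k:     0  1  2  3  4  5  6  7  8
g(k):  0  0  1  1  0  0  1  1  0
So g(8) = 0.
Stack B is a plain Nim stack of size 8, so its Grundy value is 8.
Build the Grundy sequence for stack C with g(k) = mex{g(k−s) : s ∈ {2, 4, 6, 7}, s ≤ k}:
g(0) = mex{} = 0
g(1) = mex{} = 0
g(2) = mex{0} = 1
g(3) = mex{0} = 1
g(4) = mex{0,1} = 2
g(5) = mex{0,1} = 2
g(6) = mex{0,1,2} = 3
g(7) = mex{0,1,2} = 3
g(8) = mex{0,1,2,3} = 4
g(9) = mex{1,2,3} = 0
g(10) = mex{1,2,3,4} = 0
g(11) = mex{0,2,3} = 1
g(12) = mex{0,2,3,4} = 1
g(13) = mex{0,1,3} = 2
So g(13) = 2.
By the Sprague-Grundy theorem, the Grundy value of a sum of independent games is the XOR of the component values.
Combined value = 0 XOR 8 XOR 2 = 10.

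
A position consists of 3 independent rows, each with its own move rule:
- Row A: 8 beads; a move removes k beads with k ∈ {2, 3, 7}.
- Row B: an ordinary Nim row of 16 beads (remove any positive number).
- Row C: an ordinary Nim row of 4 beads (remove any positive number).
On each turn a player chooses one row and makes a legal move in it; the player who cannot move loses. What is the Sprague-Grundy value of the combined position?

Grundy values for row A (subtraction set {2, 3, 7}):
k:     0  1  2  3  4  5  6  7  8
g(k):  0  0  1  1  2  0  0  1  1
So g(8) = 1.
Row B is a plain Nim row of size 16, so its Grundy value is 16.
Row C is a plain Nim row of size 4, so its Grundy value is 4.
The value of a disjunctive sum is the nim-sum of the parts.
Combined value = 1 ⊕ 16 ⊕ 4 = 21.

21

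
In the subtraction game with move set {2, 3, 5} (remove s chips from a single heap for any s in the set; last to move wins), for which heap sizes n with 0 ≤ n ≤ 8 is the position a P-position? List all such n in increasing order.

0, 1, 7, 8

Build the Grundy sequence with g(k) = mex{g(k−s) : s ∈ {2, 3, 5}, s ≤ k}:
k:     0  1  2  3  4  5  6  7  8
g(k):  0  0  1  1  2  2  3  0  0
The P-positions (g = 0) in 0..8 are 0, 1, 7, 8.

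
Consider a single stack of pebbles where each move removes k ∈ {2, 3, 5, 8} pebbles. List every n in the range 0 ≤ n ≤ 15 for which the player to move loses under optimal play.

0, 1, 7, 11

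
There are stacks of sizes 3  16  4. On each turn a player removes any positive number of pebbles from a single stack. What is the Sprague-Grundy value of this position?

23

Nim-sum: 3 XOR 16 XOR 4 = 23.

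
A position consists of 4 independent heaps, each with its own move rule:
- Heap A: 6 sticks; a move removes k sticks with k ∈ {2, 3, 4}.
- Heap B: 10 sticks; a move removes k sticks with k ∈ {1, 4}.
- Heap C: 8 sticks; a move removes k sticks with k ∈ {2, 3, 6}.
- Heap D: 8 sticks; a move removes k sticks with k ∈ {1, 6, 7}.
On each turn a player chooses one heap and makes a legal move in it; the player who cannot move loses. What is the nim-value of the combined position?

0

For heap A, compute g(0), g(1), … with moves {2, 3, 4}:
k:     0  1  2  3  4  5  6
g(k):  0  0  1  1  2  2  0
So g(6) = 0.
Build the Grundy sequence for heap B with g(k) = mex{g(k−s) : s ∈ {1, 4}, s ≤ k}:
g(0) = mex{} = 0
g(1) = mex{0} = 1
g(2) = mex{1} = 0
g(3) = mex{0} = 1
g(4) = mex{0,1} = 2
g(5) = mex{1,2} = 0
g(6) = mex{0} = 1
g(7) = mex{1} = 0
g(8) = mex{0,2} = 1
g(9) = mex{0,1} = 2
g(10) = mex{1,2} = 0
So g(10) = 0.
Grundy values for heap C (subtraction set {2, 3, 6}):
g(0) = mex{} = 0
g(1) = mex{} = 0
g(2) = mex{0} = 1
g(3) = mex{0} = 1
g(4) = mex{0,1} = 2
g(5) = mex{1} = 0
g(6) = mex{0,1,2} = 3
g(7) = mex{0,2} = 1
g(8) = mex{0,1,3} = 2
So g(8) = 2.
Grundy values for heap D (subtraction set {1, 6, 7}):
g(0) = mex{} = 0
g(1) = mex{0} = 1
g(2) = mex{1} = 0
g(3) = mex{0} = 1
g(4) = mex{1} = 0
g(5) = mex{0} = 1
g(6) = mex{0,1} = 2
g(7) = mex{0,1,2} = 3
g(8) = mex{0,1,3} = 2
So g(8) = 2.
By the Sprague-Grundy theorem, the Grundy value of a sum of independent games is the XOR of the component values.
Combined value = 0 XOR 0 XOR 2 XOR 2 = 0.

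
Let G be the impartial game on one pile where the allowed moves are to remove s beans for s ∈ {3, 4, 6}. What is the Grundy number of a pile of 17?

2

Grundy values for subtraction set {3, 4, 6}:
k:     0  1  2  3  4  5  6  7  8  9 10 11 12 13 14 15 16 17
g(k):  0  0  0  1  1  1  2  2  2  0  0  0  1  1  1  2  2  2
So g(17) = 2.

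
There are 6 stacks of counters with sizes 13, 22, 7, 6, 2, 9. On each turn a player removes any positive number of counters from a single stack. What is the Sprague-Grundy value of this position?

Nim-sum: 13 XOR 22 XOR 7 XOR 6 XOR 2 XOR 9 = 17.

17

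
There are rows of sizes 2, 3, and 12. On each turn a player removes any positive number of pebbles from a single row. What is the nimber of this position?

Compute the nim-sum pairwise:
2 ^ 3 = 1
1 ^ 12 = 13

13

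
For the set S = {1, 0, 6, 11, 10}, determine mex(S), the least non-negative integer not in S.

2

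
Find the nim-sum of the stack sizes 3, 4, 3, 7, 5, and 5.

3

Nim-sum: 3 ⊕ 4 ⊕ 3 ⊕ 7 ⊕ 5 ⊕ 5 = 3.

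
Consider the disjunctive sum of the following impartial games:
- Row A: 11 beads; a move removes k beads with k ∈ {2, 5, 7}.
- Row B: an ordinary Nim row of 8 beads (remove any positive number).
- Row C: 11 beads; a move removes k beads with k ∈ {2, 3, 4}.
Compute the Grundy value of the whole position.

9

Grundy values for row A (subtraction set {2, 5, 7}):
g(0) = mex{} = 0
g(1) = mex{} = 0
g(2) = mex{0} = 1
g(3) = mex{0} = 1
g(4) = mex{1} = 0
g(5) = mex{0,1} = 2
g(6) = mex{0} = 1
g(7) = mex{0,1,2} = 3
g(8) = mex{0,1} = 2
g(9) = mex{0,1,3} = 2
g(10) = mex{1,2} = 0
g(11) = mex{0,1,2} = 3
So g(11) = 3.
Row B is a plain Nim row of size 8, so its Grundy value is 8.
Build the Grundy sequence for row C with g(k) = mex{g(k−s) : s ∈ {2, 3, 4}, s ≤ k}:
g(0) = mex{} = 0
g(1) = mex{} = 0
g(2) = mex{0} = 1
g(3) = mex{0} = 1
g(4) = mex{0,1} = 2
g(5) = mex{0,1} = 2
g(6) = mex{1,2} = 0
g(7) = mex{1,2} = 0
g(8) = mex{0,2} = 1
g(9) = mex{0,2} = 1
g(10) = mex{0,1} = 2
g(11) = mex{0,1} = 2
So g(11) = 2.
The value of a disjunctive sum is the nim-sum of the parts.
Combined value = 3 ⊕ 8 ⊕ 2 = 9.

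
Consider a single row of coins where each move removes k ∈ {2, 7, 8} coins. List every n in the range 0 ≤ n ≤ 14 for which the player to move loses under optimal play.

Grundy values for subtraction set {2, 7, 8}:
k:     0  1  2  3  4  5  6  7  8  9 10 11 12 13 14
g(k):  0  0  1  1  0  0  1  1  2  2  0  3  1  2  0
The P-positions (g = 0) in 0..14 are 0, 1, 4, 5, 10, 14.

0, 1, 4, 5, 10, 14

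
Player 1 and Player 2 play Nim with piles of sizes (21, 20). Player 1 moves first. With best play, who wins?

Player 1 wins

Nim-sum: 21 ^ 20 = 1.
The nim-sum is 1 ≠ 0, so this is an N-position: the player to move can win; Player 1 has a winning move.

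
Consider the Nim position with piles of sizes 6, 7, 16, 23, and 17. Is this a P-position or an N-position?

N-position

Compute the nim-sum pairwise:
6 ^ 7 = 1
1 ^ 16 = 17
17 ^ 23 = 6
6 ^ 17 = 23
The nim-sum is 23 ≠ 0, so this is an N-position: the player to move can win.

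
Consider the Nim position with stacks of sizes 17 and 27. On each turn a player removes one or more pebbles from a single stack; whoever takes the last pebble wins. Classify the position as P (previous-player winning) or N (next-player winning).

N-position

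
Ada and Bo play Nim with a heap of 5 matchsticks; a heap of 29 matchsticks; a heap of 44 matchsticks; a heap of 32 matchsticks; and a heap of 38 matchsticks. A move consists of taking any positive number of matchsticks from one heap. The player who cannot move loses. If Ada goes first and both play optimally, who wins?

Compute the nim-sum pairwise:
5 XOR 29 = 24
24 XOR 44 = 52
52 XOR 32 = 20
20 XOR 38 = 50
The nim-sum is 50 ≠ 0, so this is an N-position: the player to move can win; Ada has a winning move.

Ada wins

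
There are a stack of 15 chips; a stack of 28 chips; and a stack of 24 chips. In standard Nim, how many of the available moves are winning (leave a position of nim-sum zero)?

3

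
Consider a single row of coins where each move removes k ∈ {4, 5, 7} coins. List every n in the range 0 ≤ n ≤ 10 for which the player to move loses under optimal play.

0, 1, 2, 3

Grundy values for subtraction set {4, 5, 7}:
g(0) = mex{} = 0
g(1) = mex{} = 0
g(2) = mex{} = 0
g(3) = mex{} = 0
g(4) = mex{0} = 1
g(5) = mex{0} = 1
g(6) = mex{0} = 1
g(7) = mex{0} = 1
g(8) = mex{0,1} = 2
g(9) = mex{0,1} = 2
g(10) = mex{0,1} = 2
The P-positions (g = 0) in 0..10 are 0, 1, 2, 3.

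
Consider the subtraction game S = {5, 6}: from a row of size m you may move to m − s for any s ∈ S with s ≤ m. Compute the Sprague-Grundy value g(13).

Compute g(0), g(1), … for moves {5, 6}:
k:     0  1  2  3  4  5  6  7  8  9 10 11 12 13
g(k):  0  0  0  0  0  1  1  1  1  1  2  0  0  0
So g(13) = 0.

0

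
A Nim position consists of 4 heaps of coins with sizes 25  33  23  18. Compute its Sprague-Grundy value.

61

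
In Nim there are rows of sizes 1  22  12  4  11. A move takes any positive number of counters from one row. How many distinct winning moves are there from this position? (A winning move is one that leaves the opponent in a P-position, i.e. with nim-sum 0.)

1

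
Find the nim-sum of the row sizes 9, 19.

In binary:
  01001  (9)
  10011  (19)
  -----
  11010  (26)

26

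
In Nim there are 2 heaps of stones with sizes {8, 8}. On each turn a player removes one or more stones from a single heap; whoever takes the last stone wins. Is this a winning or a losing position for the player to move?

Losing position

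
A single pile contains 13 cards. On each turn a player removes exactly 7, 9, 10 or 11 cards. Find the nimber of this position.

Compute g(0), g(1), … for moves {7, 9, 10, 11}:
g(0) = mex{} = 0
g(1) = mex{} = 0
g(2) = mex{} = 0
g(3) = mex{} = 0
g(4) = mex{} = 0
g(5) = mex{} = 0
g(6) = mex{} = 0
g(7) = mex{0} = 1
g(8) = mex{0} = 1
g(9) = mex{0} = 1
g(10) = mex{0} = 1
g(11) = mex{0} = 1
g(12) = mex{0} = 1
g(13) = mex{0} = 1
So g(13) = 1.

1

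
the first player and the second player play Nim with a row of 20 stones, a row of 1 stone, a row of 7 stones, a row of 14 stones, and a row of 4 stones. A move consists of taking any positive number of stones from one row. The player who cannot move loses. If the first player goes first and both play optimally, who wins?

the first player wins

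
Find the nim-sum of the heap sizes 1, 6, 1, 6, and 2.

2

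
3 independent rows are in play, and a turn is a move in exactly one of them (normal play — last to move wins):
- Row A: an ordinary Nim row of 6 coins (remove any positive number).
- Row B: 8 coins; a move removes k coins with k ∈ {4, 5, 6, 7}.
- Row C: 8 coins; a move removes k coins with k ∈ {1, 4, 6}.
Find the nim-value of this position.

Row A is a plain Nim row of size 6, so its Grundy value is 6.
Build the Grundy sequence for row B with g(k) = mex{g(k−s) : s ∈ {4, 5, 6, 7}, s ≤ k}:
k:     0  1  2  3  4  5  6  7  8
g(k):  0  0  0  0  1  1  1  1  2
So g(8) = 2.
Grundy values for row C (subtraction set {1, 4, 6}):
k:     0  1  2  3  4  5  6  7  8
g(k):  0  1  0  1  2  0  1  0  1
So g(8) = 1.
By the Sprague-Grundy theorem, the Grundy value of a sum of independent games is the XOR of the component values.
Combined value = 6 ⊕ 2 ⊕ 1 = 5.

5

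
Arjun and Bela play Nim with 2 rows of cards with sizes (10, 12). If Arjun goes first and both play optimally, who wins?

Arjun wins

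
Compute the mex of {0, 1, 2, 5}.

The values 0, 1, 2 are all present; 3 is the first non-negative integer missing from the set.

3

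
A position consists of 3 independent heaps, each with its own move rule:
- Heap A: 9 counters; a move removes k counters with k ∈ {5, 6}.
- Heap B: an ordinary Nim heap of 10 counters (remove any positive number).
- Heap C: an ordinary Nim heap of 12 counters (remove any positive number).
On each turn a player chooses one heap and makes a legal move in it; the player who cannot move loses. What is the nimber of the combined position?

Build the Grundy sequence for heap A with g(k) = mex{g(k−s) : s ∈ {5, 6}, s ≤ k}:
g(0) = mex{} = 0
g(1) = mex{} = 0
g(2) = mex{} = 0
g(3) = mex{} = 0
g(4) = mex{} = 0
g(5) = mex{0} = 1
g(6) = mex{0} = 1
g(7) = mex{0} = 1
g(8) = mex{0} = 1
g(9) = mex{0} = 1
So g(9) = 1.
Heap B is a plain Nim heap of size 10, so its Grundy value is 10.
Heap C is a plain Nim heap of size 12, so its Grundy value is 12.
By the Sprague-Grundy theorem, the Grundy value of a sum of independent games is the XOR of the component values.
Combined value = 1 ⊕ 10 ⊕ 12 = 7.

7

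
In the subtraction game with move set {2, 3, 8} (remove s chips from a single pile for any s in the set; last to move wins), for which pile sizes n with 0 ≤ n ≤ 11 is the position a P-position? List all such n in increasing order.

0, 1, 5, 6, 10, 11

Grundy values for subtraction set {2, 3, 8}:
g(0) = mex{} = 0
g(1) = mex{} = 0
g(2) = mex{0} = 1
g(3) = mex{0} = 1
g(4) = mex{0,1} = 2
g(5) = mex{1} = 0
g(6) = mex{1,2} = 0
g(7) = mex{0,2} = 1
g(8) = mex{0} = 1
g(9) = mex{0,1} = 2
g(10) = mex{1} = 0
g(11) = mex{1,2} = 0
The P-positions (g = 0) in 0..11 are 0, 1, 5, 6, 10, 11.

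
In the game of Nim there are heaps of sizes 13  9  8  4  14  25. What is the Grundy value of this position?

31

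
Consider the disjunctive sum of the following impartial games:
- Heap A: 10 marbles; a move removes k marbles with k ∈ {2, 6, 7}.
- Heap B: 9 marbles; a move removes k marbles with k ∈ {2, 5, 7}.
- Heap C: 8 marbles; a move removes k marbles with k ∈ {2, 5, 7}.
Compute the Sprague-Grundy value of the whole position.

3

Grundy values for heap A (subtraction set {2, 6, 7}):
k:     0  1  2  3  4  5  6  7  8  9 10
g(k):  0  0  1  1  0  0  1  1  2  0  3
So g(10) = 3.
For heap B, compute g(0), g(1), … with moves {2, 5, 7}:
g(0) = mex{} = 0
g(1) = mex{} = 0
g(2) = mex{0} = 1
g(3) = mex{0} = 1
g(4) = mex{1} = 0
g(5) = mex{0,1} = 2
g(6) = mex{0} = 1
g(7) = mex{0,1,2} = 3
g(8) = mex{0,1} = 2
g(9) = mex{0,1,3} = 2
So g(9) = 2.
For heap C, compute g(0), g(1), … with moves {2, 5, 7}:
k:     0  1  2  3  4  5  6  7  8
g(k):  0  0  1  1  0  2  1  3  2
So g(8) = 2.
The value of a disjunctive sum is the nim-sum of the parts.
Combined value = 3 ⊕ 2 ⊕ 2 = 3.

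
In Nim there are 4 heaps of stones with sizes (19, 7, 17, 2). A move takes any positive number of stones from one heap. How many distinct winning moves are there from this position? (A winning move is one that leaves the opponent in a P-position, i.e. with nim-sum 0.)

1

Nim-sum: 19 ⊕ 7 ⊕ 17 ⊕ 2 = 7.
The overall nim-sum is X = 7. A heap of size p has a winning move iff p XOR X < p (reduce it to p XOR X).
  19: 19 XOR 7 = 20 ≥ 19 — no move.
  7: 7 XOR 7 = 0 < 7 — winning move (to 0).
  17: 17 XOR 7 = 22 ≥ 17 — no move.
  2: 2 XOR 7 = 5 ≥ 2 — no move.
That gives 1 winning move.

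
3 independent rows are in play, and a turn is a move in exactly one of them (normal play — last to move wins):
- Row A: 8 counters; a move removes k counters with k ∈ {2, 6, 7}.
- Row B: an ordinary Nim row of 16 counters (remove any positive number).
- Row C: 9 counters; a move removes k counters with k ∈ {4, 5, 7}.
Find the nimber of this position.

Build the Grundy sequence for row A with g(k) = mex{g(k−s) : s ∈ {2, 6, 7}, s ≤ k}:
g(0) = mex{} = 0
g(1) = mex{} = 0
g(2) = mex{0} = 1
g(3) = mex{0} = 1
g(4) = mex{1} = 0
g(5) = mex{1} = 0
g(6) = mex{0} = 1
g(7) = mex{0} = 1
g(8) = mex{0,1} = 2
So g(8) = 2.
Row B is a plain Nim row of size 16, so its Grundy value is 16.
For row C, compute g(0), g(1), … with moves {4, 5, 7}:
g(0) = mex{} = 0
g(1) = mex{} = 0
g(2) = mex{} = 0
g(3) = mex{} = 0
g(4) = mex{0} = 1
g(5) = mex{0} = 1
g(6) = mex{0} = 1
g(7) = mex{0} = 1
g(8) = mex{0,1} = 2
g(9) = mex{0,1} = 2
So g(9) = 2.
The value of a disjunctive sum is the nim-sum of the parts.
Combined value = 2 XOR 16 XOR 2 = 16.

16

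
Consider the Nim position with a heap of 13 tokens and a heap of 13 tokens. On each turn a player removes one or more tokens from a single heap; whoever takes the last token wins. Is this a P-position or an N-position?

P-position

Bitwise XOR of the heap sizes:
  1101  (13)
  1101  (13)
  ----
  0000  (0)
The nim-sum is 0, so this is a P-position: the player to move is in a losing position under optimal play.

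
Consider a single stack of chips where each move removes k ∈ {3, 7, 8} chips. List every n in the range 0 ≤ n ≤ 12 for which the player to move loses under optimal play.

0, 1, 2, 6, 11, 12

Compute g(0), g(1), … for moves {3, 7, 8}:
g(0) = mex{} = 0
g(1) = mex{} = 0
g(2) = mex{} = 0
g(3) = mex{0} = 1
g(4) = mex{0} = 1
g(5) = mex{0} = 1
g(6) = mex{1} = 0
g(7) = mex{0,1} = 2
g(8) = mex{0,1} = 2
g(9) = mex{0} = 1
g(10) = mex{0,1,2} = 3
g(11) = mex{1,2} = 0
g(12) = mex{1} = 0
The P-positions (g = 0) in 0..12 are 0, 1, 2, 6, 11, 12.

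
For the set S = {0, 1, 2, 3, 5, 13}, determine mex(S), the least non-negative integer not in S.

4

The values 0, 1, 2, 3 are all present; 4 is the first non-negative integer missing from the set.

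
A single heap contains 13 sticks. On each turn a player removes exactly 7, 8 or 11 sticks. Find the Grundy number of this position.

Build the Grundy sequence with g(k) = mex{g(k−s) : s ∈ {7, 8, 11}, s ≤ k}:
g(0) = mex{} = 0
g(1) = mex{} = 0
g(2) = mex{} = 0
g(3) = mex{} = 0
g(4) = mex{} = 0
g(5) = mex{} = 0
g(6) = mex{} = 0
g(7) = mex{0} = 1
g(8) = mex{0} = 1
g(9) = mex{0} = 1
g(10) = mex{0} = 1
g(11) = mex{0} = 1
g(12) = mex{0} = 1
g(13) = mex{0} = 1
So g(13) = 1.

1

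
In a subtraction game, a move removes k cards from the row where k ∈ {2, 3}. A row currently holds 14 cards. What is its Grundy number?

2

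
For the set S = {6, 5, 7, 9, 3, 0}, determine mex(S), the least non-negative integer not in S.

1

0 is in the set but 1 is not, so the mex is 1.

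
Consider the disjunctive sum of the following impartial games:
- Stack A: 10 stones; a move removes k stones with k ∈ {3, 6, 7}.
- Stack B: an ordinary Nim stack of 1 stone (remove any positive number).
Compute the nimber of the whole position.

1

Build the Grundy sequence for stack A with g(k) = mex{g(k−s) : s ∈ {3, 6, 7}, s ≤ k}:
g(0) = mex{} = 0
g(1) = mex{} = 0
g(2) = mex{} = 0
g(3) = mex{0} = 1
g(4) = mex{0} = 1
g(5) = mex{0} = 1
g(6) = mex{0,1} = 2
g(7) = mex{0,1} = 2
g(8) = mex{0,1} = 2
g(9) = mex{0,1,2} = 3
g(10) = mex{1,2} = 0
So g(10) = 0.
Stack B is a plain Nim stack of size 1, so its Grundy value is 1.
By the Sprague-Grundy theorem, the Grundy value of a sum of independent games is the XOR of the component values.
Combined value = 0 ⊕ 1 = 1.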